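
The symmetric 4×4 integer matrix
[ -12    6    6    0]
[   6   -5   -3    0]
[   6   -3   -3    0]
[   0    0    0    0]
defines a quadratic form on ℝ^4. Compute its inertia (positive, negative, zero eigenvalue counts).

Answer: (0, 2, 2)

Derivation:
step 0: pivot -12 → sign −
step 1: pivot -2 → sign −
step 2: row/col 2 already zero → sign 0
step 3: row/col 3 already zero → sign 0
signature = (0, 2, 2)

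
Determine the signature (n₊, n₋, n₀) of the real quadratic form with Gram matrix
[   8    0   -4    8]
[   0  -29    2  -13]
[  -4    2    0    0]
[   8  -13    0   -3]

Answer: (1, 2, 1)

Derivation:
step 0: pivot 8 → sign +
step 1: pivot -29 → sign −
step 2: pivot -54/29 → sign −
step 3: row/col 3 already zero → sign 0
signature = (1, 2, 1)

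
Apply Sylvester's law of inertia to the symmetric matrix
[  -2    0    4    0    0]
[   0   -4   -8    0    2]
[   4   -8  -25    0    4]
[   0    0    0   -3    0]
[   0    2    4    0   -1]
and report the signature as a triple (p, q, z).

Answer: (0, 4, 1)

Derivation:
step 0: pivot -2 → sign −
step 1: pivot -4 → sign −
step 2: pivot -1 → sign −
step 3: pivot -3 → sign −
step 4: row/col 4 already zero → sign 0
signature = (0, 4, 1)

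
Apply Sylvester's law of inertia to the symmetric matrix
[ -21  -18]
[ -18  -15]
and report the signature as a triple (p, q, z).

Answer: (1, 1, 0)

Derivation:
step 0: pivot -21 → sign −
step 1: pivot 3/7 → sign +
signature = (1, 1, 0)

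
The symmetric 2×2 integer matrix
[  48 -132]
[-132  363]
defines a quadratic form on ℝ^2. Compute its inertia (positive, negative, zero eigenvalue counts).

Answer: (1, 0, 1)

Derivation:
step 0: pivot 48 → sign +
step 1: row/col 1 already zero → sign 0
signature = (1, 0, 1)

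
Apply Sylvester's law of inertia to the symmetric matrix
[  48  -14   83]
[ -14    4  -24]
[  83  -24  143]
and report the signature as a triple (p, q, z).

step 0: pivot 48 → sign +
step 1: pivot -1/12 → sign −
step 2: row/col 2 already zero → sign 0
signature = (1, 1, 1)

Answer: (1, 1, 1)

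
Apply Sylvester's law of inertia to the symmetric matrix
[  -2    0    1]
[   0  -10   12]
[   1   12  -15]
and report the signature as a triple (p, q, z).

Answer: (0, 3, 0)

Derivation:
step 0: pivot -2 → sign −
step 1: pivot -10 → sign −
step 2: pivot -1/10 → sign −
signature = (0, 3, 0)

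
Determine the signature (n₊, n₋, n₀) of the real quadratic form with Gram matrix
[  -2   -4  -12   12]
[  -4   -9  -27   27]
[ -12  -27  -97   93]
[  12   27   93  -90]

step 0: pivot -2 → sign −
step 1: pivot -1 → sign −
step 2: pivot -16 → sign −
step 3: row/col 3 already zero → sign 0
signature = (0, 3, 1)

Answer: (0, 3, 1)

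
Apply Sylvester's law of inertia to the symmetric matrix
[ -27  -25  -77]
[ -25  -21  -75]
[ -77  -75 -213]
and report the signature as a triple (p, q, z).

step 0: pivot -27 → sign −
step 1: pivot 58/27 → sign +
step 2: pivot 6/29 → sign +
signature = (2, 1, 0)

Answer: (2, 1, 0)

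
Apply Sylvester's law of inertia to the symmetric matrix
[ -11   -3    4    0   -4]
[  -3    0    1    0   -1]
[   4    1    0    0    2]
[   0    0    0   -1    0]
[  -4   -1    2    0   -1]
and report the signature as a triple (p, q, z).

step 0: pivot -11 → sign −
step 1: pivot 9/11 → sign +
step 2: pivot 13/9 → sign +
step 3: pivot -1 → sign −
step 4: pivot 3/13 → sign +
signature = (3, 2, 0)

Answer: (3, 2, 0)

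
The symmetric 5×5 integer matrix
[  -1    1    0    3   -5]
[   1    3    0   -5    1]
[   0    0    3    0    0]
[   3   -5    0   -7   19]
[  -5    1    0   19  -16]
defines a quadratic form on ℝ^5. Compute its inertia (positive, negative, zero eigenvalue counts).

Answer: (4, 1, 0)

Derivation:
step 0: pivot -1 → sign −
step 1: pivot 4 → sign +
step 2: pivot 3 → sign +
step 3: pivot 1 → sign +
step 4: pivot 1 → sign +
signature = (4, 1, 0)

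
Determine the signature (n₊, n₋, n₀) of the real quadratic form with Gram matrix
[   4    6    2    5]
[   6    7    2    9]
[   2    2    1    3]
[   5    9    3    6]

Answer: (3, 1, 0)

Derivation:
step 0: pivot 4 → sign +
step 1: pivot -2 → sign −
step 2: pivot 1/2 → sign +
step 3: pivot 3/4 → sign +
signature = (3, 1, 0)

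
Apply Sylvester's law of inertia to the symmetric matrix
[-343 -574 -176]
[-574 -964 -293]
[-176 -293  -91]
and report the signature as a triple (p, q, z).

Answer: (0, 3, 0)

Derivation:
step 0: pivot -343 → sign −
step 1: pivot -24/7 → sign −
step 2: pivot -3/392 → sign −
signature = (0, 3, 0)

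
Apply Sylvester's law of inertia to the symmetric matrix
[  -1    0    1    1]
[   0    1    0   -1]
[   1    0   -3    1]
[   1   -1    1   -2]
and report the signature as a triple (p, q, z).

step 0: pivot -1 → sign −
step 1: pivot 1 → sign +
step 2: pivot -2 → sign −
step 3: row/col 3 already zero → sign 0
signature = (1, 2, 1)

Answer: (1, 2, 1)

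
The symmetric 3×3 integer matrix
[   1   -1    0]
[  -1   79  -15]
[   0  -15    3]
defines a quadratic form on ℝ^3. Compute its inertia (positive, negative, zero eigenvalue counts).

step 0: pivot 1 → sign +
step 1: pivot 78 → sign +
step 2: pivot 3/26 → sign +
signature = (3, 0, 0)

Answer: (3, 0, 0)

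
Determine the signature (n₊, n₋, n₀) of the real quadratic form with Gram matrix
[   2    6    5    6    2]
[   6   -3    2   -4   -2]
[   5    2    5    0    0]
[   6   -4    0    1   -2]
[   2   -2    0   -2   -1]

step 0: pivot 2 → sign +
step 1: pivot -21 → sign −
step 2: pivot 23/42 → sign +
step 3: pivot 59/23 → sign +
step 4: pivot 1/59 → sign +
signature = (4, 1, 0)

Answer: (4, 1, 0)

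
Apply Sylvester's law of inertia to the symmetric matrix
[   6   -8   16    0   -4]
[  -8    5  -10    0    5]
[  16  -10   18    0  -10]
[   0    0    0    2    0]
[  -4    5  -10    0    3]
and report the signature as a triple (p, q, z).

Answer: (3, 2, 0)

Derivation:
step 0: pivot 6 → sign +
step 1: pivot -17/3 → sign −
step 2: pivot -2 → sign −
step 3: pivot 2 → sign +
step 4: pivot 6/17 → sign +
signature = (3, 2, 0)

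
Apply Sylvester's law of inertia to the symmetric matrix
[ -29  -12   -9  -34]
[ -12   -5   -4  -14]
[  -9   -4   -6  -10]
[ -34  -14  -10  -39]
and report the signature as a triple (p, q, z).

step 0: pivot -29 → sign −
step 1: pivot -1/29 → sign −
step 2: pivot -1 → sign −
step 3: pivot 1 → sign +
signature = (1, 3, 0)

Answer: (1, 3, 0)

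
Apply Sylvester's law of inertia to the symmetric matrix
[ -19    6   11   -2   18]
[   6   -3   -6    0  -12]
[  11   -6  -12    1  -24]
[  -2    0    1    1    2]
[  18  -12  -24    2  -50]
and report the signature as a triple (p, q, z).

Answer: (1, 4, 0)

Derivation:
step 0: pivot -19 → sign −
step 1: pivot -21/19 → sign −
step 2: pivot 1/7 → sign +
step 3: pivot -10 → sign −
step 4: pivot -2/5 → sign −
signature = (1, 4, 0)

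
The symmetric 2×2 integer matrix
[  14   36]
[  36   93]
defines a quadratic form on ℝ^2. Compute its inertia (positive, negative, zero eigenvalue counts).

Answer: (2, 0, 0)

Derivation:
step 0: pivot 14 → sign +
step 1: pivot 3/7 → sign +
signature = (2, 0, 0)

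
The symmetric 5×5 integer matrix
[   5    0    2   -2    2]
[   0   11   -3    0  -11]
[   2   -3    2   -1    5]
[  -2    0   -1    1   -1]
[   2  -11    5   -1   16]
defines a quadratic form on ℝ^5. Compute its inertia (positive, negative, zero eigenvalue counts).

step 0: pivot 5 → sign +
step 1: pivot 11 → sign +
step 2: pivot 21/55 → sign +
step 3: pivot 2/21 → sign +
step 4: pivot -3/2 → sign −
signature = (4, 1, 0)

Answer: (4, 1, 0)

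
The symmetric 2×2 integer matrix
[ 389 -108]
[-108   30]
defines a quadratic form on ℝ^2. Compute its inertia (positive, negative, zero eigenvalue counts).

step 0: pivot 389 → sign +
step 1: pivot 6/389 → sign +
signature = (2, 0, 0)

Answer: (2, 0, 0)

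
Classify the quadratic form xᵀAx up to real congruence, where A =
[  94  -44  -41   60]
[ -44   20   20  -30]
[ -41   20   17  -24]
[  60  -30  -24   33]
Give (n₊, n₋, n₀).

step 0: pivot 94 → sign +
step 1: pivot -28/47 → sign −
step 2: pivot 3/14 → sign +
step 3: row/col 3 already zero → sign 0
signature = (2, 1, 1)

Answer: (2, 1, 1)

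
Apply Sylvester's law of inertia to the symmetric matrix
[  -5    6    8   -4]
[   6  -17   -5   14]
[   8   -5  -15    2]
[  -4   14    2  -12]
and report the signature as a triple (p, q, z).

Answer: (0, 3, 1)

Derivation:
step 0: pivot -5 → sign −
step 1: pivot -49/5 → sign −
step 2: pivot -2/49 → sign −
step 3: row/col 3 already zero → sign 0
signature = (0, 3, 1)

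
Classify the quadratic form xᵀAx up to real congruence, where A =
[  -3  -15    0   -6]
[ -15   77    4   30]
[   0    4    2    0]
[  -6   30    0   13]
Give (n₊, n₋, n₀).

Answer: (2, 1, 1)

Derivation:
step 0: pivot -3 → sign −
step 1: pivot 152 → sign +
step 2: pivot 36/19 → sign +
step 3: row/col 3 already zero → sign 0
signature = (2, 1, 1)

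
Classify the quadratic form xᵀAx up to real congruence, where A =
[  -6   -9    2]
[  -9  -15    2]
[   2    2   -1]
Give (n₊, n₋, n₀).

step 0: pivot -6 → sign −
step 1: pivot -3/2 → sign −
step 2: pivot 1/3 → sign +
signature = (1, 2, 0)

Answer: (1, 2, 0)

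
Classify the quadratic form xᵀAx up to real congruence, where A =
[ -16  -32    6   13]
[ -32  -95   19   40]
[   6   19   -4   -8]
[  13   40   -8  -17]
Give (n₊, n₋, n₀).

step 0: pivot -16 → sign −
step 1: pivot -31 → sign −
step 2: pivot -21/124 → sign −
step 3: pivot -3/28 → sign −
signature = (0, 4, 0)

Answer: (0, 4, 0)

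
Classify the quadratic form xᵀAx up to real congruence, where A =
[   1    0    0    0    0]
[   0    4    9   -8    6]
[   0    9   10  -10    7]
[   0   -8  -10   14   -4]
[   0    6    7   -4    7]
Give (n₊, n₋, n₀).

step 0: pivot 1 → sign +
step 1: pivot 4 → sign +
step 2: pivot -41/4 → sign −
step 3: pivot 174/41 → sign +
step 4: pivot 3/29 → sign +
signature = (4, 1, 0)

Answer: (4, 1, 0)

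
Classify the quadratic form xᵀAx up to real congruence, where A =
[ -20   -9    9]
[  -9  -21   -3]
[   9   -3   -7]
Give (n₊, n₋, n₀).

Answer: (0, 3, 0)

Derivation:
step 0: pivot -20 → sign −
step 1: pivot -339/20 → sign −
step 2: pivot -2/113 → sign −
signature = (0, 3, 0)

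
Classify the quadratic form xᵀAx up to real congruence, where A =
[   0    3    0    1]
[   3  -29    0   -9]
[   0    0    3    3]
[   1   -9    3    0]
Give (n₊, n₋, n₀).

Answer: (2, 2, 0)

Derivation:
step 0: pivot -29 → sign −
step 1: pivot 9/29 → sign +
step 2: pivot 3 → sign +
step 3: pivot -2/9 → sign −
signature = (2, 2, 0)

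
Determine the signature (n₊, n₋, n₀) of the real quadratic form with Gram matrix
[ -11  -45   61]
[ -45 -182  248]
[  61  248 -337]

Answer: (2, 1, 0)

Derivation:
step 0: pivot -11 → sign −
step 1: pivot 23/11 → sign +
step 2: pivot 3/23 → sign +
signature = (2, 1, 0)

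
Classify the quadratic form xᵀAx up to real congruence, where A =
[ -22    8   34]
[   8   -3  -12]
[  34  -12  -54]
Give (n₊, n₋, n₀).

Answer: (0, 2, 1)

Derivation:
step 0: pivot -22 → sign −
step 1: pivot -1/11 → sign −
step 2: row/col 2 already zero → sign 0
signature = (0, 2, 1)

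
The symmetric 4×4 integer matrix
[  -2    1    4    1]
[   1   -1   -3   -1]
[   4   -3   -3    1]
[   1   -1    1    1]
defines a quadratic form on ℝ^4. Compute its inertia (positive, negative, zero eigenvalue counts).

step 0: pivot -2 → sign −
step 1: pivot -1/2 → sign −
step 2: pivot 7 → sign +
step 3: pivot -2/7 → sign −
signature = (1, 3, 0)

Answer: (1, 3, 0)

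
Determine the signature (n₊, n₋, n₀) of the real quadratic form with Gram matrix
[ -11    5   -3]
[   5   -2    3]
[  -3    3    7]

step 0: pivot -11 → sign −
step 1: pivot 3/11 → sign +
step 2: pivot -2 → sign −
signature = (1, 2, 0)

Answer: (1, 2, 0)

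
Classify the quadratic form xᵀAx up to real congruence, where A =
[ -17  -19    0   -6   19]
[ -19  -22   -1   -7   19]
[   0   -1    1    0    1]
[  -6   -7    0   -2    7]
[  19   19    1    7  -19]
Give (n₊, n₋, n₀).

Answer: (3, 2, 0)

Derivation:
step 0: pivot -17 → sign −
step 1: pivot -13/17 → sign −
step 2: pivot 30/13 → sign +
step 3: pivot 1/6 → sign +
step 4: pivot 3/5 → sign +
signature = (3, 2, 0)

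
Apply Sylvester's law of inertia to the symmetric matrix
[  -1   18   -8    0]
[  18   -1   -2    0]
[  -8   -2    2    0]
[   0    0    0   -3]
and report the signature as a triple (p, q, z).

step 0: pivot -1 → sign −
step 1: pivot 323 → sign +
step 2: pivot 2/323 → sign +
step 3: pivot -3 → sign −
signature = (2, 2, 0)

Answer: (2, 2, 0)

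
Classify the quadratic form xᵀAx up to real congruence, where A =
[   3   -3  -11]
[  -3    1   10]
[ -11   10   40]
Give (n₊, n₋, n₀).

step 0: pivot 3 → sign +
step 1: pivot -2 → sign −
step 2: pivot 1/6 → sign +
signature = (2, 1, 0)

Answer: (2, 1, 0)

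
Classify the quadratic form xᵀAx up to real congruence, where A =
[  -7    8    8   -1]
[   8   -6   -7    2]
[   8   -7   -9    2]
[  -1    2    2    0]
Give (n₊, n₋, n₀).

step 0: pivot -7 → sign −
step 1: pivot 22/7 → sign +
step 2: pivot -29/22 → sign −
step 3: pivot -1/29 → sign −
signature = (1, 3, 0)

Answer: (1, 3, 0)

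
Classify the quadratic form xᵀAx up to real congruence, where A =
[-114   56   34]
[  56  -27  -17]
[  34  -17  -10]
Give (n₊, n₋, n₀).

step 0: pivot -114 → sign −
step 1: pivot 29/57 → sign +
step 2: pivot -1/29 → sign −
signature = (1, 2, 0)

Answer: (1, 2, 0)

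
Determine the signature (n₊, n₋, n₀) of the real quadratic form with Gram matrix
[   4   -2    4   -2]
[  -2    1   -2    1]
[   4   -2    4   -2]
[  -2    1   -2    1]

Answer: (1, 0, 3)

Derivation:
step 0: pivot 4 → sign +
step 1: row/col 1 already zero → sign 0
step 2: row/col 2 already zero → sign 0
step 3: row/col 3 already zero → sign 0
signature = (1, 0, 3)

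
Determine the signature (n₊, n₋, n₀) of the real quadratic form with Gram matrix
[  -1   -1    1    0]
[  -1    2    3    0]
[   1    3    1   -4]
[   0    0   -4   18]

Answer: (2, 2, 0)

Derivation:
step 0: pivot -1 → sign −
step 1: pivot 3 → sign +
step 2: pivot 2/3 → sign +
step 3: pivot -6 → sign −
signature = (2, 2, 0)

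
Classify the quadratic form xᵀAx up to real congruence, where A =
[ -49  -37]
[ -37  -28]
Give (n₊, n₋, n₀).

Answer: (0, 2, 0)

Derivation:
step 0: pivot -49 → sign −
step 1: pivot -3/49 → sign −
signature = (0, 2, 0)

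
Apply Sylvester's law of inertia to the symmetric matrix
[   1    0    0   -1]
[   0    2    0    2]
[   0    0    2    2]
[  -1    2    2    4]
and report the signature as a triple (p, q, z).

Answer: (3, 1, 0)

Derivation:
step 0: pivot 1 → sign +
step 1: pivot 2 → sign +
step 2: pivot 2 → sign +
step 3: pivot -1 → sign −
signature = (3, 1, 0)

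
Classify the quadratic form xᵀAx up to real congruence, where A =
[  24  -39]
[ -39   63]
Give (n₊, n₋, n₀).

Answer: (1, 1, 0)

Derivation:
step 0: pivot 24 → sign +
step 1: pivot -3/8 → sign −
signature = (1, 1, 0)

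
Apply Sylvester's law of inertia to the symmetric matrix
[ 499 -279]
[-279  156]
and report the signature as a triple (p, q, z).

step 0: pivot 499 → sign +
step 1: pivot 3/499 → sign +
signature = (2, 0, 0)

Answer: (2, 0, 0)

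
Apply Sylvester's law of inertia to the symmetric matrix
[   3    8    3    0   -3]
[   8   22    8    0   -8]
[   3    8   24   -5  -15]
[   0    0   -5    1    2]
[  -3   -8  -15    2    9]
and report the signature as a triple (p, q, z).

Answer: (4, 1, 0)

Derivation:
step 0: pivot 3 → sign +
step 1: pivot 2/3 → sign +
step 2: pivot 21 → sign +
step 3: pivot -4/21 → sign −
step 4: pivot 3 → sign +
signature = (4, 1, 0)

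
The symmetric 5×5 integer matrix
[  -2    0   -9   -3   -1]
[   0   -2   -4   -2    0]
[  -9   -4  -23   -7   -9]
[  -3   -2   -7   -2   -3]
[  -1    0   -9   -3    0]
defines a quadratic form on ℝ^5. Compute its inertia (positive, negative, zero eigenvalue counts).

Answer: (2, 3, 0)

Derivation:
step 0: pivot -2 → sign −
step 1: pivot -2 → sign −
step 2: pivot 51/2 → sign +
step 3: pivot 3/17 → sign +
step 4: pivot -1 → sign −
signature = (2, 3, 0)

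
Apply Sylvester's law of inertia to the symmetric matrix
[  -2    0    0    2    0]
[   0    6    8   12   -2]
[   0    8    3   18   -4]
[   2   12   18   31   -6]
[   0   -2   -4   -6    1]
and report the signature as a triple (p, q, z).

Answer: (2, 3, 0)

Derivation:
step 0: pivot -2 → sign −
step 1: pivot 6 → sign +
step 2: pivot -23/3 → sign −
step 3: pivot 219/23 → sign +
step 4: pivot -1/73 → sign −
signature = (2, 3, 0)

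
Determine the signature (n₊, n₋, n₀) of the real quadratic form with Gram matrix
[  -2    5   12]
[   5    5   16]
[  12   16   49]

Answer: (2, 1, 0)

Derivation:
step 0: pivot -2 → sign −
step 1: pivot 35/2 → sign +
step 2: pivot 3/35 → sign +
signature = (2, 1, 0)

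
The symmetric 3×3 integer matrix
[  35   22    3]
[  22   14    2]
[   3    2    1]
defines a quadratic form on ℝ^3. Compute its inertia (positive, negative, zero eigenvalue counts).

step 0: pivot 35 → sign +
step 1: pivot 6/35 → sign +
step 2: pivot 2/3 → sign +
signature = (3, 0, 0)

Answer: (3, 0, 0)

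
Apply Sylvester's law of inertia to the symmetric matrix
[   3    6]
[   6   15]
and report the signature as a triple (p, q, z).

Answer: (2, 0, 0)

Derivation:
step 0: pivot 3 → sign +
step 1: pivot 3 → sign +
signature = (2, 0, 0)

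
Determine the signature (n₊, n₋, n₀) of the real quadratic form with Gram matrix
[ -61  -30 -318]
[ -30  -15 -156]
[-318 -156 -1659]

Answer: (0, 3, 0)

Derivation:
step 0: pivot -61 → sign −
step 1: pivot -15/61 → sign −
step 2: pivot -3/5 → sign −
signature = (0, 3, 0)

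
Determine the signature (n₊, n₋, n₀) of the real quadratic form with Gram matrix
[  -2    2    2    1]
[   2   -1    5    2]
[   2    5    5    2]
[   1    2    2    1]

step 0: pivot -2 → sign −
step 1: pivot 1 → sign +
step 2: pivot -42 → sign −
step 3: pivot 3/14 → sign +
signature = (2, 2, 0)

Answer: (2, 2, 0)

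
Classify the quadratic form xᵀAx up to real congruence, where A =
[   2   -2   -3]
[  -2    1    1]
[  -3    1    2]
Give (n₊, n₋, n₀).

Answer: (2, 1, 0)

Derivation:
step 0: pivot 2 → sign +
step 1: pivot -1 → sign −
step 2: pivot 3/2 → sign +
signature = (2, 1, 0)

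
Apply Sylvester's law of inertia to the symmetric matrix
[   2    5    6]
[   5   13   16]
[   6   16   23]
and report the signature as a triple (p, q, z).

step 0: pivot 2 → sign +
step 1: pivot 1/2 → sign +
step 2: pivot 3 → sign +
signature = (3, 0, 0)

Answer: (3, 0, 0)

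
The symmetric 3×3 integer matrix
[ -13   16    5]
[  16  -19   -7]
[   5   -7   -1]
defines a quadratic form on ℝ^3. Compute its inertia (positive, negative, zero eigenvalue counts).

step 0: pivot -13 → sign −
step 1: pivot 9/13 → sign +
step 2: pivot -1/9 → sign −
signature = (1, 2, 0)

Answer: (1, 2, 0)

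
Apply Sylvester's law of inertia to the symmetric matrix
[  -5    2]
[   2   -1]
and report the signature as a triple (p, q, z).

Answer: (0, 2, 0)

Derivation:
step 0: pivot -5 → sign −
step 1: pivot -1/5 → sign −
signature = (0, 2, 0)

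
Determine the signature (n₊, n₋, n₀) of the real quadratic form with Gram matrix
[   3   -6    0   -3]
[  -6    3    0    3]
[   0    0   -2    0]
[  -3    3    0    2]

step 0: pivot 3 → sign +
step 1: pivot -9 → sign −
step 2: pivot -2 → sign −
step 3: row/col 3 already zero → sign 0
signature = (1, 2, 1)

Answer: (1, 2, 1)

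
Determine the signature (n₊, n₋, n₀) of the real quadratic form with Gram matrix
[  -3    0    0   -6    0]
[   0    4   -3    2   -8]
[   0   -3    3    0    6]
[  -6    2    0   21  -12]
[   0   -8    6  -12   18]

Answer: (3, 2, 0)

Derivation:
step 0: pivot -3 → sign −
step 1: pivot 4 → sign +
step 2: pivot 3/4 → sign +
step 3: pivot 29 → sign +
step 4: pivot -6/29 → sign −
signature = (3, 2, 0)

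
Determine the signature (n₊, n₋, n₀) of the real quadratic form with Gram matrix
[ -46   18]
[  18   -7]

Answer: (1, 1, 0)

Derivation:
step 0: pivot -46 → sign −
step 1: pivot 1/23 → sign +
signature = (1, 1, 0)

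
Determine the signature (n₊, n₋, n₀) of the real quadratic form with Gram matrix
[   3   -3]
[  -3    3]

Answer: (1, 0, 1)

Derivation:
step 0: pivot 3 → sign +
step 1: row/col 1 already zero → sign 0
signature = (1, 0, 1)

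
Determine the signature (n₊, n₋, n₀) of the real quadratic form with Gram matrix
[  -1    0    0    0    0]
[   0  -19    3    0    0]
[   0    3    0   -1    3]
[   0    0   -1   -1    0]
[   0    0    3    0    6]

Answer: (1, 4, 0)

Derivation:
step 0: pivot -1 → sign −
step 1: pivot -19 → sign −
step 2: pivot 9/19 → sign +
step 3: pivot -28/9 → sign −
step 4: pivot -3/28 → sign −
signature = (1, 4, 0)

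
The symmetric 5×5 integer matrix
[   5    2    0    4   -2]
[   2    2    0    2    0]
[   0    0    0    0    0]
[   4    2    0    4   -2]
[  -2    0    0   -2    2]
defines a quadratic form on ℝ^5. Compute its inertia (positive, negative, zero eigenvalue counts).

Answer: (3, 0, 2)

Derivation:
step 0: pivot 5 → sign +
step 1: pivot 6/5 → sign +
step 2: pivot 2/3 → sign +
step 3: row/col 3 already zero → sign 0
step 4: row/col 4 already zero → sign 0
signature = (3, 0, 2)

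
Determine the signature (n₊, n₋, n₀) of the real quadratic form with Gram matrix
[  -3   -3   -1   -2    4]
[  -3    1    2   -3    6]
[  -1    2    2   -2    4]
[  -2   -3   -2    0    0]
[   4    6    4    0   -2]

step 0: pivot -3 → sign −
step 1: pivot 4 → sign +
step 2: pivot 1/12 → sign +
step 3: pivot -3 → sign −
step 4: pivot -2 → sign −
signature = (2, 3, 0)

Answer: (2, 3, 0)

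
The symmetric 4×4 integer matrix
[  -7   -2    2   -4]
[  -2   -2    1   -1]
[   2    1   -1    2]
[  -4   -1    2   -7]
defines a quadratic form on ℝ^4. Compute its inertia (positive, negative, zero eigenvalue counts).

step 0: pivot -7 → sign −
step 1: pivot -10/7 → sign −
step 2: pivot -3/10 → sign −
step 3: pivot -2 → sign −
signature = (0, 4, 0)

Answer: (0, 4, 0)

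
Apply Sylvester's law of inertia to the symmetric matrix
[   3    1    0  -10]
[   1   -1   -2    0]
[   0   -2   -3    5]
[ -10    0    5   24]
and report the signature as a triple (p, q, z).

Answer: (1, 2, 1)

Derivation:
step 0: pivot 3 → sign +
step 1: pivot -4/3 → sign −
step 2: pivot -1 → sign −
step 3: row/col 3 already zero → sign 0
signature = (1, 2, 1)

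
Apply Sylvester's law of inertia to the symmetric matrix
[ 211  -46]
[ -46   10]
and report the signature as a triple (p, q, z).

Answer: (1, 1, 0)

Derivation:
step 0: pivot 211 → sign +
step 1: pivot -6/211 → sign −
signature = (1, 1, 0)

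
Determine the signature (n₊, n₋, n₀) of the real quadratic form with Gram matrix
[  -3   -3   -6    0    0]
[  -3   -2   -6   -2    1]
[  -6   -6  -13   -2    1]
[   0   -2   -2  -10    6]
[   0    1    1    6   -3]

step 0: pivot -3 → sign −
step 1: pivot 1 → sign +
step 2: pivot -1 → sign −
step 3: pivot -10 → sign −
step 4: pivot 3/5 → sign +
signature = (2, 3, 0)

Answer: (2, 3, 0)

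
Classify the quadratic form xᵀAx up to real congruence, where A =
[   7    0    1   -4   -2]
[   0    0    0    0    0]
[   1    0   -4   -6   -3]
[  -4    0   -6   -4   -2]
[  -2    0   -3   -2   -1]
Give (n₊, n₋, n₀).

step 0: pivot 7 → sign +
step 1: pivot -29/7 → sign −
step 2: pivot 24/29 → sign +
step 3: row/col 3 already zero → sign 0
step 4: row/col 4 already zero → sign 0
signature = (2, 1, 2)

Answer: (2, 1, 2)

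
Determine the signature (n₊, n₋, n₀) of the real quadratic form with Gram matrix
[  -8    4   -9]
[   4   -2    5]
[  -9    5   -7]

step 0: pivot -8 → sign −
step 1: pivot 25/8 → sign +
step 2: pivot -2/25 → sign −
signature = (1, 2, 0)

Answer: (1, 2, 0)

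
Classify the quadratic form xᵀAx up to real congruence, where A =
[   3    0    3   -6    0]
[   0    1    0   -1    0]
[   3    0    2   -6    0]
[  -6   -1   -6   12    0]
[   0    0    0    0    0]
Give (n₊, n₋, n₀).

step 0: pivot 3 → sign +
step 1: pivot 1 → sign +
step 2: pivot -1 → sign −
step 3: pivot -1 → sign −
step 4: row/col 4 already zero → sign 0
signature = (2, 2, 1)

Answer: (2, 2, 1)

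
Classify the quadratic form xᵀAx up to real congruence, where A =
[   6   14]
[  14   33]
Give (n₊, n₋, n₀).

step 0: pivot 6 → sign +
step 1: pivot 1/3 → sign +
signature = (2, 0, 0)

Answer: (2, 0, 0)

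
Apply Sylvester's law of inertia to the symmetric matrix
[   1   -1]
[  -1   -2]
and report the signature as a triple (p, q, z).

step 0: pivot 1 → sign +
step 1: pivot -3 → sign −
signature = (1, 1, 0)

Answer: (1, 1, 0)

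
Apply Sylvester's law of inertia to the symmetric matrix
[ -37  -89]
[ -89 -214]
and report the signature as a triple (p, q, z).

step 0: pivot -37 → sign −
step 1: pivot 3/37 → sign +
signature = (1, 1, 0)

Answer: (1, 1, 0)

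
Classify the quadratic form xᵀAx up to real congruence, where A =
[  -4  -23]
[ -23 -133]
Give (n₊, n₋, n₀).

step 0: pivot -4 → sign −
step 1: pivot -3/4 → sign −
signature = (0, 2, 0)

Answer: (0, 2, 0)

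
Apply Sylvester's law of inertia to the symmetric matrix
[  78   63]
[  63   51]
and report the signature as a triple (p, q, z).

Answer: (2, 0, 0)

Derivation:
step 0: pivot 78 → sign +
step 1: pivot 3/26 → sign +
signature = (2, 0, 0)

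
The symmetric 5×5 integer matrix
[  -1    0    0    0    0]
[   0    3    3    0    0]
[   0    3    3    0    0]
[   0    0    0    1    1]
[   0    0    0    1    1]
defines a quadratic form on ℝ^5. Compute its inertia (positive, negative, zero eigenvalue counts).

Answer: (2, 1, 2)

Derivation:
step 0: pivot -1 → sign −
step 1: pivot 3 → sign +
step 2: pivot 1 → sign +
step 3: row/col 3 already zero → sign 0
step 4: row/col 4 already zero → sign 0
signature = (2, 1, 2)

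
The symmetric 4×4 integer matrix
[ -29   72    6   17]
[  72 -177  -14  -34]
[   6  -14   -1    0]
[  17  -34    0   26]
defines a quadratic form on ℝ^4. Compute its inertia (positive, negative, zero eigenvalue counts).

Answer: (1, 3, 0)

Derivation:
step 0: pivot -29 → sign −
step 1: pivot 51/29 → sign +
step 2: pivot -11/51 → sign −
step 3: pivot -3/11 → sign −
signature = (1, 3, 0)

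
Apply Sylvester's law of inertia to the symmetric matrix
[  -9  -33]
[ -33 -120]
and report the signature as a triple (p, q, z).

step 0: pivot -9 → sign −
step 1: pivot 1 → sign +
signature = (1, 1, 0)

Answer: (1, 1, 0)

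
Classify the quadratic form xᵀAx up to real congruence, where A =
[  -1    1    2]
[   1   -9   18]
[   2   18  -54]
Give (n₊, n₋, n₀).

Answer: (0, 2, 1)

Derivation:
step 0: pivot -1 → sign −
step 1: pivot -8 → sign −
step 2: row/col 2 already zero → sign 0
signature = (0, 2, 1)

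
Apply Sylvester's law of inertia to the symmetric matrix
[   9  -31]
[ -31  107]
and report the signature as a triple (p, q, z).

Answer: (2, 0, 0)

Derivation:
step 0: pivot 9 → sign +
step 1: pivot 2/9 → sign +
signature = (2, 0, 0)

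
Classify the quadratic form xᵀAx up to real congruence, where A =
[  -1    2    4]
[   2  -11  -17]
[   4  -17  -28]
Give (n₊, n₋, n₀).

Answer: (0, 3, 0)

Derivation:
step 0: pivot -1 → sign −
step 1: pivot -7 → sign −
step 2: pivot -3/7 → sign −
signature = (0, 3, 0)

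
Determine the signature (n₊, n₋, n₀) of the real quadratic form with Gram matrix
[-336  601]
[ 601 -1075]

step 0: pivot -336 → sign −
step 1: pivot 1/336 → sign +
signature = (1, 1, 0)

Answer: (1, 1, 0)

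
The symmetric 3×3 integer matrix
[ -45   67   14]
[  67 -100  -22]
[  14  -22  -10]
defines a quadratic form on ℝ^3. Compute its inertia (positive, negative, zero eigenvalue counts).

Answer: (0, 3, 0)

Derivation:
step 0: pivot -45 → sign −
step 1: pivot -11/45 → sign −
step 2: pivot -2/11 → sign −
signature = (0, 3, 0)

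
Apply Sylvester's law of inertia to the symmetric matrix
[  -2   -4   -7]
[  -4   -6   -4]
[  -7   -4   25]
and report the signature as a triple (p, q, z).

Answer: (1, 2, 0)

Derivation:
step 0: pivot -2 → sign −
step 1: pivot 2 → sign +
step 2: pivot -1/2 → sign −
signature = (1, 2, 0)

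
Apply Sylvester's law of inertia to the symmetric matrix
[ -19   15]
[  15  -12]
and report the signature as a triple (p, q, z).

Answer: (0, 2, 0)

Derivation:
step 0: pivot -19 → sign −
step 1: pivot -3/19 → sign −
signature = (0, 2, 0)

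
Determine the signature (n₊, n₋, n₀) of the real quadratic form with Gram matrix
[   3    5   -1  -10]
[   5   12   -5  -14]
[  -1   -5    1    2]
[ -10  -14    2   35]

Answer: (3, 1, 0)

Derivation:
step 0: pivot 3 → sign +
step 1: pivot 11/3 → sign +
step 2: pivot -26/11 → sign −
step 3: pivot 3/13 → sign +
signature = (3, 1, 0)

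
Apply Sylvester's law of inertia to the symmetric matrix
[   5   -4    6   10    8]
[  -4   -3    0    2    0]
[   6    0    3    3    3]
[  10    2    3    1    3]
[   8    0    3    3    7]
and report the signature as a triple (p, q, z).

step 0: pivot 5 → sign +
step 1: pivot -31/5 → sign −
step 2: pivot -15/31 → sign −
step 3: pivot 2/5 → sign +
step 4: row/col 4 already zero → sign 0
signature = (2, 2, 1)

Answer: (2, 2, 1)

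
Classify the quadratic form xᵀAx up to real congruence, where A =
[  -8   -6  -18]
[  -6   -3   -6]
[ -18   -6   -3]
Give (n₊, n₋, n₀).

step 0: pivot -8 → sign −
step 1: pivot 3/2 → sign +
step 2: row/col 2 already zero → sign 0
signature = (1, 1, 1)

Answer: (1, 1, 1)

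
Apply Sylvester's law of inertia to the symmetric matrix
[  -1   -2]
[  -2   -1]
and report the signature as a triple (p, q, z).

Answer: (1, 1, 0)

Derivation:
step 0: pivot -1 → sign −
step 1: pivot 3 → sign +
signature = (1, 1, 0)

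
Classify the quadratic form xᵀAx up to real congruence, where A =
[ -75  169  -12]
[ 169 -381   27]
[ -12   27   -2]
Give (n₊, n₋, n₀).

Answer: (0, 3, 0)

Derivation:
step 0: pivot -75 → sign −
step 1: pivot -14/75 → sign −
step 2: pivot -1/14 → sign −
signature = (0, 3, 0)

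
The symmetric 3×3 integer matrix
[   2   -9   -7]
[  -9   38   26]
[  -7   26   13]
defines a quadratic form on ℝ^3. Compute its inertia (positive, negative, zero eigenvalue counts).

step 0: pivot 2 → sign +
step 1: pivot -5/2 → sign −
step 2: pivot 3/5 → sign +
signature = (2, 1, 0)

Answer: (2, 1, 0)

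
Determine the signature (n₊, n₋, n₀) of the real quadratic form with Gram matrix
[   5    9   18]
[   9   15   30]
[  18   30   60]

Answer: (1, 1, 1)

Derivation:
step 0: pivot 5 → sign +
step 1: pivot -6/5 → sign −
step 2: row/col 2 already zero → sign 0
signature = (1, 1, 1)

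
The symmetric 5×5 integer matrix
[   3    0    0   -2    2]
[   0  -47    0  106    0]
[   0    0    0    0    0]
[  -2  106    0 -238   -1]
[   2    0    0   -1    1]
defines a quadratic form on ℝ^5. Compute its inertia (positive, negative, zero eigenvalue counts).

step 0: pivot 3 → sign +
step 1: pivot -47 → sign −
step 2: pivot -38/141 → sign −
step 3: pivot 3/38 → sign +
step 4: row/col 4 already zero → sign 0
signature = (2, 2, 1)

Answer: (2, 2, 1)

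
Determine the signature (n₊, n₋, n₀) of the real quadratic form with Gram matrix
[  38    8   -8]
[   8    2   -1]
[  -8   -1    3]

Answer: (2, 1, 0)

Derivation:
step 0: pivot 38 → sign +
step 1: pivot 6/19 → sign +
step 2: pivot -1/6 → sign −
signature = (2, 1, 0)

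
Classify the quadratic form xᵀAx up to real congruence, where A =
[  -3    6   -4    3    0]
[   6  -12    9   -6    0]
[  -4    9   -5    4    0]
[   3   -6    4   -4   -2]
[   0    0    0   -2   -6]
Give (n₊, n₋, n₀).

step 0: pivot -3 → sign −
step 1: pivot 1/3 → sign +
step 2: pivot -3 → sign −
step 3: pivot -1 → sign −
step 4: pivot -2 → sign −
signature = (1, 4, 0)

Answer: (1, 4, 0)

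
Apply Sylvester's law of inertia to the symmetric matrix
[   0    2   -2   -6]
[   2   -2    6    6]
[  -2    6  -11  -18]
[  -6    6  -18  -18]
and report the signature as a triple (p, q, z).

Answer: (1, 2, 1)

Derivation:
step 0: pivot -2 → sign −
step 1: pivot 2 → sign +
step 2: pivot -1 → sign −
step 3: row/col 3 already zero → sign 0
signature = (1, 2, 1)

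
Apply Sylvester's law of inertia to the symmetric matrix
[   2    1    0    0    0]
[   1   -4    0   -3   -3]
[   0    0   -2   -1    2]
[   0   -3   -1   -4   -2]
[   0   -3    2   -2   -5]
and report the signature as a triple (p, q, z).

Answer: (1, 4, 0)

Derivation:
step 0: pivot 2 → sign +
step 1: pivot -9/2 → sign −
step 2: pivot -2 → sign −
step 3: pivot -3/2 → sign −
step 4: pivot -1/3 → sign −
signature = (1, 4, 0)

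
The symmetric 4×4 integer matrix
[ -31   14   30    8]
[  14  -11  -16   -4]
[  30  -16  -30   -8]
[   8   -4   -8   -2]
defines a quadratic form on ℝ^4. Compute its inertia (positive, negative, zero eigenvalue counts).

step 0: pivot -31 → sign −
step 1: pivot -145/31 → sign −
step 2: pivot 46/145 → sign +
step 3: pivot 2/23 → sign +
signature = (2, 2, 0)

Answer: (2, 2, 0)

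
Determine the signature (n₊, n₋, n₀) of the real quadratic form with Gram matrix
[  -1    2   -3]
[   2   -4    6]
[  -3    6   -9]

Answer: (0, 1, 2)

Derivation:
step 0: pivot -1 → sign −
step 1: row/col 1 already zero → sign 0
step 2: row/col 2 already zero → sign 0
signature = (0, 1, 2)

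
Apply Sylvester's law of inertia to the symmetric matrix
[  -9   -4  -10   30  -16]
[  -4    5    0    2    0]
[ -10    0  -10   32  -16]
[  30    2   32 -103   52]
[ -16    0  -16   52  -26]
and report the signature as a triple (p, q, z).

Answer: (2, 3, 0)

Derivation:
step 0: pivot -9 → sign −
step 1: pivot 61/9 → sign +
step 2: pivot -110/61 → sign −
step 3: pivot -73/55 → sign −
step 4: pivot 6/73 → sign +
signature = (2, 3, 0)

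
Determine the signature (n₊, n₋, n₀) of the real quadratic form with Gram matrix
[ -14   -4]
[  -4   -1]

Answer: (1, 1, 0)

Derivation:
step 0: pivot -14 → sign −
step 1: pivot 1/7 → sign +
signature = (1, 1, 0)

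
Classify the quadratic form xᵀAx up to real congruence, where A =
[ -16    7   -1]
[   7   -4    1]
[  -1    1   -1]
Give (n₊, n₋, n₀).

step 0: pivot -16 → sign −
step 1: pivot -15/16 → sign −
step 2: pivot -3/5 → sign −
signature = (0, 3, 0)

Answer: (0, 3, 0)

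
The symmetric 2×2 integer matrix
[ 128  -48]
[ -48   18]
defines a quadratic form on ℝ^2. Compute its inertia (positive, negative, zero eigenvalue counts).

Answer: (1, 0, 1)

Derivation:
step 0: pivot 128 → sign +
step 1: row/col 1 already zero → sign 0
signature = (1, 0, 1)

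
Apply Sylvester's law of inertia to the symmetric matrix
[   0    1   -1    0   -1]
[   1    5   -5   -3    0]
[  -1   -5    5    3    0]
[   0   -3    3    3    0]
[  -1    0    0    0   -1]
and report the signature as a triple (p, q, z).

step 0: pivot 5 → sign +
step 1: pivot -1/5 → sign −
step 2: pivot 3 → sign +
step 3: pivot 1 → sign +
step 4: row/col 4 already zero → sign 0
signature = (3, 1, 1)

Answer: (3, 1, 1)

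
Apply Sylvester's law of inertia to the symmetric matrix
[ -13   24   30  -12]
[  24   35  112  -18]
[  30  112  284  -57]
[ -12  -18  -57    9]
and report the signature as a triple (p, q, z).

Answer: (1, 3, 0)

Derivation:
step 0: pivot -13 → sign −
step 1: pivot 1031/13 → sign +
step 2: pivot -48/1031 → sign −
step 3: pivot -3/16 → sign −
signature = (1, 3, 0)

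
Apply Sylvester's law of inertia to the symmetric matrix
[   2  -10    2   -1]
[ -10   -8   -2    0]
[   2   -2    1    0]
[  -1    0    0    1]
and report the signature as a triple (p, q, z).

Answer: (2, 1, 1)

Derivation:
step 0: pivot 2 → sign +
step 1: pivot -58 → sign −
step 2: pivot 3/29 → sign +
step 3: row/col 3 already zero → sign 0
signature = (2, 1, 1)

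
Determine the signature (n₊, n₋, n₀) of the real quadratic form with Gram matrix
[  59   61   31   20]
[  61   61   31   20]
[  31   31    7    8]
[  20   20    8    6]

step 0: pivot 59 → sign +
step 1: pivot -122/59 → sign −
step 2: pivot -534/61 → sign −
step 3: pivot -2/89 → sign −
signature = (1, 3, 0)

Answer: (1, 3, 0)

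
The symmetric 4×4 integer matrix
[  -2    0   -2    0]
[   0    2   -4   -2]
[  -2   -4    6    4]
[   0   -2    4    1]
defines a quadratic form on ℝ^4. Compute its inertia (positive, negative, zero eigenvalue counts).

step 0: pivot -2 → sign −
step 1: pivot 2 → sign +
step 2: pivot -1 → sign −
step 3: row/col 3 already zero → sign 0
signature = (1, 2, 1)

Answer: (1, 2, 1)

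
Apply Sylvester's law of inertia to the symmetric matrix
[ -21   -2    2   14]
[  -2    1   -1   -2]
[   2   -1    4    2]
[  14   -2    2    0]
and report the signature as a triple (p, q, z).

Answer: (2, 1, 1)

Derivation:
step 0: pivot -21 → sign −
step 1: pivot 25/21 → sign +
step 2: pivot 3 → sign +
step 3: row/col 3 already zero → sign 0
signature = (2, 1, 1)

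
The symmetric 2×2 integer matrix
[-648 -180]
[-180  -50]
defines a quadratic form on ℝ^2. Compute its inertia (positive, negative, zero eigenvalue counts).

step 0: pivot -648 → sign −
step 1: row/col 1 already zero → sign 0
signature = (0, 1, 1)

Answer: (0, 1, 1)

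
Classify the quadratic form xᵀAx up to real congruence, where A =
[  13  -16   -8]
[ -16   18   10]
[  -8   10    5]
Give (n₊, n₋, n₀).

Answer: (2, 1, 0)

Derivation:
step 0: pivot 13 → sign +
step 1: pivot -22/13 → sign −
step 2: pivot 1/11 → sign +
signature = (2, 1, 0)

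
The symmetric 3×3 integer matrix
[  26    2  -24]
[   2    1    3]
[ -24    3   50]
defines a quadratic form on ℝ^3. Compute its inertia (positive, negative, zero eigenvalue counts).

Answer: (3, 0, 0)

Derivation:
step 0: pivot 26 → sign +
step 1: pivot 11/13 → sign +
step 2: pivot 1/11 → sign +
signature = (3, 0, 0)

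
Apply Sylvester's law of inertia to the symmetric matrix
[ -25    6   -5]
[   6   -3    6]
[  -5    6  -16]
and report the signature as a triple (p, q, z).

step 0: pivot -25 → sign −
step 1: pivot -39/25 → sign −
step 2: pivot -3/13 → sign −
signature = (0, 3, 0)

Answer: (0, 3, 0)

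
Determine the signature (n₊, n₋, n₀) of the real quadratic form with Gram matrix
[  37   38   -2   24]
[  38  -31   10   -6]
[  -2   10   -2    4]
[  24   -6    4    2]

step 0: pivot 37 → sign +
step 1: pivot -2591/37 → sign −
step 2: pivot -86/2591 → sign −
step 3: pivot -6/43 → sign −
signature = (1, 3, 0)

Answer: (1, 3, 0)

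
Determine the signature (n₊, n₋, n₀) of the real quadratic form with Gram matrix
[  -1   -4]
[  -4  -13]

Answer: (1, 1, 0)

Derivation:
step 0: pivot -1 → sign −
step 1: pivot 3 → sign +
signature = (1, 1, 0)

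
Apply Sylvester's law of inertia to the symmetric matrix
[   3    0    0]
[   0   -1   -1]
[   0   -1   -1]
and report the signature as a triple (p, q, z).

Answer: (1, 1, 1)

Derivation:
step 0: pivot 3 → sign +
step 1: pivot -1 → sign −
step 2: row/col 2 already zero → sign 0
signature = (1, 1, 1)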